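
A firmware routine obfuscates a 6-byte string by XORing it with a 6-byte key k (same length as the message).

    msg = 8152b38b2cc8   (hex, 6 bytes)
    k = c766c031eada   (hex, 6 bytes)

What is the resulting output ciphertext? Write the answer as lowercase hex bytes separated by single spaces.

46 34 73 ba c6 12

byte 0: 10000001 XOR 11000111 = 01000110
byte 1: 01010010 XOR 01100110 = 00110100
byte 2: 10110011 XOR 11000000 = 01110011
byte 3: 10001011 XOR 00110001 = 10111010
byte 4: 00101100 XOR 11101010 = 11000110
byte 5: 11001000 XOR 11011010 = 00010010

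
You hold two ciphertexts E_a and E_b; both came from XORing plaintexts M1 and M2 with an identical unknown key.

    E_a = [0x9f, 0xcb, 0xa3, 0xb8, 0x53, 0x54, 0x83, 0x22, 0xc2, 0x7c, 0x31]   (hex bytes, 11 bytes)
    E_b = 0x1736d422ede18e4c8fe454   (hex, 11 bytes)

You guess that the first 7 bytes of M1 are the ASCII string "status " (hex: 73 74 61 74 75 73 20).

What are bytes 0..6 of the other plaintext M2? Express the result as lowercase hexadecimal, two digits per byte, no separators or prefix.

First, E_a ⊕ E_b = (M1 ⊕ K) ⊕ (M2 ⊕ K) = M1 ⊕ M2, so the key drops out. Then M2 = (M1 ⊕ M2) ⊕ M1 over the first 7 bytes.
byte 0: (9f ⊕ 17) ⊕ 73 = 88 ⊕ 73 = fb
byte 1: (cb ⊕ 36) ⊕ 74 = fd ⊕ 74 = 89
byte 2: (a3 ⊕ d4) ⊕ 61 = 77 ⊕ 61 = 16
byte 3: (b8 ⊕ 22) ⊕ 74 = 9a ⊕ 74 = ee
byte 4: (53 ⊕ ed) ⊕ 75 = be ⊕ 75 = cb
byte 5: (54 ⊕ e1) ⊕ 73 = b5 ⊕ 73 = c6
byte 6: (83 ⊕ 8e) ⊕ 20 = 0d ⊕ 20 = 2d

fb8916eecbc62d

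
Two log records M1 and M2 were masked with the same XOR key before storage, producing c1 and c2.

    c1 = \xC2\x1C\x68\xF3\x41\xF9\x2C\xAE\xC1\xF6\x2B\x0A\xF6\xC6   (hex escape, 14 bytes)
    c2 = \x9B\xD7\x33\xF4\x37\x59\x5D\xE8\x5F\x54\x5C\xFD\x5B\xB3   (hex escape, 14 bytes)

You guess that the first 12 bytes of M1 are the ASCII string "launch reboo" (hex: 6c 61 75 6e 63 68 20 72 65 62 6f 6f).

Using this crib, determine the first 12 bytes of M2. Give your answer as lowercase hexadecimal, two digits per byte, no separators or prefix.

35aa2e6915c85134fbc01898

First, c1 ⊕ c2 = (M1 ⊕ K) ⊕ (M2 ⊕ K) = M1 ⊕ M2, so the key drops out. Then M2 = (M1 ⊕ M2) ⊕ M1 over the first 12 bytes.
byte 0: (c2 xor 9b) xor 6c = 59 xor 6c = 35
byte 1: (1c xor d7) xor 61 = cb xor 61 = aa
byte 2: (68 xor 33) xor 75 = 5b xor 75 = 2e
byte 3: (f3 xor f4) xor 6e = 07 xor 6e = 69
byte 4: (41 xor 37) xor 63 = 76 xor 63 = 15
byte 5: (f9 xor 59) xor 68 = a0 xor 68 = c8
byte 6: (2c xor 5d) xor 20 = 71 xor 20 = 51
byte 7: (ae xor e8) xor 72 = 46 xor 72 = 34
byte 8: (c1 xor 5f) xor 65 = 9e xor 65 = fb
byte 9: (f6 xor 54) xor 62 = a2 xor 62 = c0
byte 10: (2b xor 5c) xor 6f = 77 xor 6f = 18
byte 11: (0a xor fd) xor 6f = f7 xor 6f = 98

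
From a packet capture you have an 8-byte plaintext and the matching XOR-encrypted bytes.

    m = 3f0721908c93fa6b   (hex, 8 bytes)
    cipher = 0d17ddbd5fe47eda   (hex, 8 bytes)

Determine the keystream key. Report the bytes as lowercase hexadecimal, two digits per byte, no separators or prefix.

3210fc2dd37784b1

Since cipher = m ⊕ key, XORing both sides with m gives key = m ⊕ cipher.
3f XOR 0d = 32
07 XOR 17 = 10
21 XOR dd = fc
90 XOR bd = 2d
8c XOR 5f = d3
93 XOR e4 = 77
fa XOR 7e = 84
6b XOR da = b1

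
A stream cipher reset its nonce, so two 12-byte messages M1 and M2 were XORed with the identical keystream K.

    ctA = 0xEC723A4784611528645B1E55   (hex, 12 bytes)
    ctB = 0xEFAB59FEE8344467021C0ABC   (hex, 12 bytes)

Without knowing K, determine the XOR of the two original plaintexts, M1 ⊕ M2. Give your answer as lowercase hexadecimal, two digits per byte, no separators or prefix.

03d963b96c55514f664714e9

ctA ⊕ ctB = (M1 ⊕ K) ⊕ (M2 ⊕ K) = M1 ⊕ M2 — the shared key cancels under XOR.
byte 0: ec xor ef = 03
byte 1: 72 xor ab = d9
byte 2: 3a xor 59 = 63
byte 3: 47 xor fe = b9
byte 4: 84 xor e8 = 6c
byte 5: 61 xor 34 = 55
byte 6: 15 xor 44 = 51
byte 7: 28 xor 67 = 4f
byte 8: 64 xor 02 = 66
byte 9: 5b xor 1c = 47
byte 10: 1e xor 0a = 14
byte 11: 55 xor bc = e9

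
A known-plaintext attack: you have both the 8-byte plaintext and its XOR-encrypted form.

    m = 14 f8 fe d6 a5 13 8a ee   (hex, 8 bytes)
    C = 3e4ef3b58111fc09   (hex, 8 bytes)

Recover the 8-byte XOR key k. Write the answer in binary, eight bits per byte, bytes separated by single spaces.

00101010 10110110 00001101 01100011 00100100 00000010 01110110 11100111

Since C = m ⊕ k, XORing both sides with m gives k = m ⊕ C.
14 xor 3e = 2a
f8 xor 4e = b6
fe xor f3 = 0d
d6 xor b5 = 63
a5 xor 81 = 24
13 xor 11 = 02
8a xor fc = 76
ee xor 09 = e7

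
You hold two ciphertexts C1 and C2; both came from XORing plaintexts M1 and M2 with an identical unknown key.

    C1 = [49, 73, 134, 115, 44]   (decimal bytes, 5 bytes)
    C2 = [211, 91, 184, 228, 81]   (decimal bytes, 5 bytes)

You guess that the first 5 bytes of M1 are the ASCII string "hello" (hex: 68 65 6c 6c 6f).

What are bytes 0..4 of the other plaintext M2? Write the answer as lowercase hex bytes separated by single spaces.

8a 77 52 fb 12

First, C1 ⊕ C2 = (M1 ⊕ K) ⊕ (M2 ⊕ K) = M1 ⊕ M2, so the key drops out. Then M2 = (M1 ⊕ M2) ⊕ M1 over the first 5 bytes.
byte 0: (31 xor d3) xor 68 = e2 xor 68 = 8a
byte 1: (49 xor 5b) xor 65 = 12 xor 65 = 77
byte 2: (86 xor b8) xor 6c = 3e xor 6c = 52
byte 3: (73 xor e4) xor 6c = 97 xor 6c = fb
byte 4: (2c xor 51) xor 6f = 7d xor 6f = 12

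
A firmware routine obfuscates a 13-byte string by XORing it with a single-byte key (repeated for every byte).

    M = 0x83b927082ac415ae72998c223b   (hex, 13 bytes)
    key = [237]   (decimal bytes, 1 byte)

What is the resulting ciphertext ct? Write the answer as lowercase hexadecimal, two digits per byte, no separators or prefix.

The 1-byte key repeats, so the effective keystream is ed ed ed ed ed ed ed ed ed ed ed ed ed.
byte 0: 131 xor 237 = 110
byte 1: 185 xor 237 =  84
byte 2:  39 xor 237 = 202
byte 3:   8 xor 237 = 229
byte 4:  42 xor 237 = 199
byte 5: 196 xor 237 =  41
byte 6:  21 xor 237 = 248
byte 7: 174 xor 237 =  67
byte 8: 114 xor 237 = 159
byte 9: 153 xor 237 = 116
byte 10: 140 xor 237 =  97
byte 11:  34 xor 237 = 207
byte 12:  59 xor 237 = 214

6e54cae5c729f8439f7461cfd6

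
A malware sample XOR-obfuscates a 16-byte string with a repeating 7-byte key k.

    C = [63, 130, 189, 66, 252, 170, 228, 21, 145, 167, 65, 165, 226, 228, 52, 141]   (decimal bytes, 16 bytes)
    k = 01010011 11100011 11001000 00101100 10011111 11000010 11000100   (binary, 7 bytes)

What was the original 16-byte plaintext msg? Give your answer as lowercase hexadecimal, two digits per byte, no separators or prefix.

6c61756e63682046726f6d3a2020676e

The 7-byte key repeats, so the effective keystream is 53 e3 c8 2c 9f c2 c4 53 e3 c8 2c 9f c2 c4 53 e3.
byte 0: 3f XOR 53 = 6c
byte 1: 82 XOR e3 = 61
byte 2: bd XOR c8 = 75
byte 3: 42 XOR 2c = 6e
byte 4: fc XOR 9f = 63
byte 5: aa XOR c2 = 68
byte 6: e4 XOR c4 = 20
byte 7: 15 XOR 53 = 46
byte 8: 91 XOR e3 = 72
byte 9: a7 XOR c8 = 6f
byte 10: 41 XOR 2c = 6d
byte 11: a5 XOR 9f = 3a
byte 12: e2 XOR c2 = 20
byte 13: e4 XOR c4 = 20
byte 14: 34 XOR 53 = 67
byte 15: 8d XOR e3 = 6e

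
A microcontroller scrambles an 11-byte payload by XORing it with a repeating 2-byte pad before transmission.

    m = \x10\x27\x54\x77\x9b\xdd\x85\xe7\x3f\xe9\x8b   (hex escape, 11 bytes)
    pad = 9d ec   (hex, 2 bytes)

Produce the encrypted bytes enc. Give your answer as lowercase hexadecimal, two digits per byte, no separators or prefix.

8dcbc99b0631180ba20516

The 2-byte key repeats, so the effective keystream is 9d ec 9d ec 9d ec 9d ec 9d ec 9d.
byte 0: 10 ⊕ 9d = 8d
byte 1: 27 ⊕ ec = cb
byte 2: 54 ⊕ 9d = c9
byte 3: 77 ⊕ ec = 9b
byte 4: 9b ⊕ 9d = 06
byte 5: dd ⊕ ec = 31
byte 6: 85 ⊕ 9d = 18
byte 7: e7 ⊕ ec = 0b
byte 8: 3f ⊕ 9d = a2
byte 9: e9 ⊕ ec = 05
byte 10: 8b ⊕ 9d = 16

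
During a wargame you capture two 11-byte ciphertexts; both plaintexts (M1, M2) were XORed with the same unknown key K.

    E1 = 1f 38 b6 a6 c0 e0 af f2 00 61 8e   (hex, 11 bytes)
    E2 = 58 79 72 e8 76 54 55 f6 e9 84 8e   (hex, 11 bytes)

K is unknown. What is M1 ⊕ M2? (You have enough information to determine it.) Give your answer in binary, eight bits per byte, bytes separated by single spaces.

01000111 01000001 11000100 01001110 10110110 10110100 11111010 00000100 11101001 11100101 00000000

E1 ⊕ E2 = (M1 ⊕ K) ⊕ (M2 ⊕ K) = M1 ⊕ M2 — the shared key cancels under XOR.
byte 0: 1f xor 58 = 47
byte 1: 38 xor 79 = 41
byte 2: b6 xor 72 = c4
byte 3: a6 xor e8 = 4e
byte 4: c0 xor 76 = b6
byte 5: e0 xor 54 = b4
byte 6: af xor 55 = fa
byte 7: f2 xor f6 = 04
byte 8: 00 xor e9 = e9
byte 9: 61 xor 84 = e5
byte 10: 8e xor 8e = 00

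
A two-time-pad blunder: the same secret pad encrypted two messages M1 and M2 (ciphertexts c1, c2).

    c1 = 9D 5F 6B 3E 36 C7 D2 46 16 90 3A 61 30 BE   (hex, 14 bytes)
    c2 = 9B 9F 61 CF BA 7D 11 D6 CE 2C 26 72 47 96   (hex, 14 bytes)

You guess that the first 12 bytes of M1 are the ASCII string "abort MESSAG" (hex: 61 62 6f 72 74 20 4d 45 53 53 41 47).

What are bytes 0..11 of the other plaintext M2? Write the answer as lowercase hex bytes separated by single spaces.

67 a2 65 83 f8 9a 8e d5 8b ef 5d 54

First, c1 ⊕ c2 = (M1 ⊕ K) ⊕ (M2 ⊕ K) = M1 ⊕ M2, so the key drops out. Then M2 = (M1 ⊕ M2) ⊕ M1 over the first 12 bytes.
byte 0: (9d ⊕ 9b) ⊕ 61 = 06 ⊕ 61 = 67
byte 1: (5f ⊕ 9f) ⊕ 62 = c0 ⊕ 62 = a2
byte 2: (6b ⊕ 61) ⊕ 6f = 0a ⊕ 6f = 65
byte 3: (3e ⊕ cf) ⊕ 72 = f1 ⊕ 72 = 83
byte 4: (36 ⊕ ba) ⊕ 74 = 8c ⊕ 74 = f8
byte 5: (c7 ⊕ 7d) ⊕ 20 = ba ⊕ 20 = 9a
byte 6: (d2 ⊕ 11) ⊕ 4d = c3 ⊕ 4d = 8e
byte 7: (46 ⊕ d6) ⊕ 45 = 90 ⊕ 45 = d5
byte 8: (16 ⊕ ce) ⊕ 53 = d8 ⊕ 53 = 8b
byte 9: (90 ⊕ 2c) ⊕ 53 = bc ⊕ 53 = ef
byte 10: (3a ⊕ 26) ⊕ 41 = 1c ⊕ 41 = 5d
byte 11: (61 ⊕ 72) ⊕ 47 = 13 ⊕ 47 = 54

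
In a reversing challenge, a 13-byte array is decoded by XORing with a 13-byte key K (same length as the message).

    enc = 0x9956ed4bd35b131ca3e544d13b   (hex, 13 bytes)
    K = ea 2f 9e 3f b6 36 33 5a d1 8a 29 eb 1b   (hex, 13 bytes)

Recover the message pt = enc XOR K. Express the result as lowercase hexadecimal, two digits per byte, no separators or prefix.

73797374656d2046726f6d3a20

XOR is its own inverse, so applying the key byte-wise gives the result directly.
153 xor 234 = 115
 86 xor  47 = 121
237 xor 158 = 115
 75 xor  63 = 116
211 xor 182 = 101
 91 xor  54 = 109
 19 xor  51 =  32
 28 xor  90 =  70
163 xor 209 = 114
229 xor 138 = 111
 68 xor  41 = 109
209 xor 235 =  58
 59 xor  27 =  32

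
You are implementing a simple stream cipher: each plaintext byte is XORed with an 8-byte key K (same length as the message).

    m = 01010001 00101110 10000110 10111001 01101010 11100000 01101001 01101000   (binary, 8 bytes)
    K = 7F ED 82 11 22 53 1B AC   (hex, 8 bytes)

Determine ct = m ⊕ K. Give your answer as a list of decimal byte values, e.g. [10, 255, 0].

byte 0: 51 ^ 7f = 2e
byte 1: 2e ^ ed = c3
byte 2: 86 ^ 82 = 04
byte 3: b9 ^ 11 = a8
byte 4: 6a ^ 22 = 48
byte 5: e0 ^ 53 = b3
byte 6: 69 ^ 1b = 72
byte 7: 68 ^ ac = c4

[46, 195, 4, 168, 72, 179, 114, 196]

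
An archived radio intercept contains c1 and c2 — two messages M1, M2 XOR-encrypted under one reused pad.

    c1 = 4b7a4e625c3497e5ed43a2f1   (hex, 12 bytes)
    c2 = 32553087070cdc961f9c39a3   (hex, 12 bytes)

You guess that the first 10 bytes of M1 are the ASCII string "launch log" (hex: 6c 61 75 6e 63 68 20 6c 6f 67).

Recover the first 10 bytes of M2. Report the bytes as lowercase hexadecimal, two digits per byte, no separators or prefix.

154e0b8b38506b1f9db8

First, c1 ⊕ c2 = (M1 ⊕ K) ⊕ (M2 ⊕ K) = M1 ⊕ M2, so the key drops out. Then M2 = (M1 ⊕ M2) ⊕ M1 over the first 10 bytes.
byte 0: (4b ⊕ 32) ⊕ 6c = 79 ⊕ 6c = 15
byte 1: (7a ⊕ 55) ⊕ 61 = 2f ⊕ 61 = 4e
byte 2: (4e ⊕ 30) ⊕ 75 = 7e ⊕ 75 = 0b
byte 3: (62 ⊕ 87) ⊕ 6e = e5 ⊕ 6e = 8b
byte 4: (5c ⊕ 07) ⊕ 63 = 5b ⊕ 63 = 38
byte 5: (34 ⊕ 0c) ⊕ 68 = 38 ⊕ 68 = 50
byte 6: (97 ⊕ dc) ⊕ 20 = 4b ⊕ 20 = 6b
byte 7: (e5 ⊕ 96) ⊕ 6c = 73 ⊕ 6c = 1f
byte 8: (ed ⊕ 1f) ⊕ 6f = f2 ⊕ 6f = 9d
byte 9: (43 ⊕ 9c) ⊕ 67 = df ⊕ 67 = b8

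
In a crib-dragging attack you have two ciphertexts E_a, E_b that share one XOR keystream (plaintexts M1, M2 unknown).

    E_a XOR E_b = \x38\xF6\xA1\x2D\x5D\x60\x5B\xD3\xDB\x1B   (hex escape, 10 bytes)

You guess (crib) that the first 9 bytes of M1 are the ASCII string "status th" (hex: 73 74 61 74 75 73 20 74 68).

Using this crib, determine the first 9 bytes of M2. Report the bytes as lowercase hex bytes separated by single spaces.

Since E_a ⊕ E_b = M1 ⊕ M2, XORing with the guessed M1 bytes yields the corresponding M2 bytes: M2 = (E_a ⊕ E_b) ⊕ M1.
byte 0: 38 XOR 73 = 4b
byte 1: f6 XOR 74 = 82
byte 2: a1 XOR 61 = c0
byte 3: 2d XOR 74 = 59
byte 4: 5d XOR 75 = 28
byte 5: 60 XOR 73 = 13
byte 6: 5b XOR 20 = 7b
byte 7: d3 XOR 74 = a7
byte 8: db XOR 68 = b3

4b 82 c0 59 28 13 7b a7 b3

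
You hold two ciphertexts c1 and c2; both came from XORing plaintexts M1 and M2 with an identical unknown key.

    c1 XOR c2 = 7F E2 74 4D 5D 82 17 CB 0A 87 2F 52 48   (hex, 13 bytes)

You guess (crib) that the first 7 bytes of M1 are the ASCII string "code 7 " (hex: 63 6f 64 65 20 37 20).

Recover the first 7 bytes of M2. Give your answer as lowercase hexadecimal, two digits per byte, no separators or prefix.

Since c1 ⊕ c2 = M1 ⊕ M2, XORing with the guessed M1 bytes yields the corresponding M2 bytes: M2 = (c1 ⊕ c2) ⊕ M1.
7f ^ 63 = 1c
e2 ^ 6f = 8d
74 ^ 64 = 10
4d ^ 65 = 28
5d ^ 20 = 7d
82 ^ 37 = b5
17 ^ 20 = 37

1c8d10287db537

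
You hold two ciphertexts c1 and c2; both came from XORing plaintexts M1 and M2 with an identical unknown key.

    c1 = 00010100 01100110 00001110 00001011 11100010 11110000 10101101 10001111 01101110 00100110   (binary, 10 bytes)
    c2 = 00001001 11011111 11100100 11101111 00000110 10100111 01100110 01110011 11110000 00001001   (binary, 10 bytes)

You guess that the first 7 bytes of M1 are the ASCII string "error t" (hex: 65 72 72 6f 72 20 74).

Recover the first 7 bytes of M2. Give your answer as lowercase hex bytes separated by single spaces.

First, c1 ⊕ c2 = (M1 ⊕ K) ⊕ (M2 ⊕ K) = M1 ⊕ M2, so the key drops out. Then M2 = (M1 ⊕ M2) ⊕ M1 over the first 7 bytes.
byte 0: (14 xor 09) xor 65 = 1d xor 65 = 78
byte 1: (66 xor df) xor 72 = b9 xor 72 = cb
byte 2: (0e xor e4) xor 72 = ea xor 72 = 98
byte 3: (0b xor ef) xor 6f = e4 xor 6f = 8b
byte 4: (e2 xor 06) xor 72 = e4 xor 72 = 96
byte 5: (f0 xor a7) xor 20 = 57 xor 20 = 77
byte 6: (ad xor 66) xor 74 = cb xor 74 = bf

78 cb 98 8b 96 77 bf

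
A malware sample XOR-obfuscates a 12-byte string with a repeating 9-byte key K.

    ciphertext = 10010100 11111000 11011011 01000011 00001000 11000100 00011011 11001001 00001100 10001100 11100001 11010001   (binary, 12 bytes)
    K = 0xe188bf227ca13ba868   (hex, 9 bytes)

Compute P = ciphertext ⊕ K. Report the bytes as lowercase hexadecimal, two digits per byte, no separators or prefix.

The 9-byte key repeats, so the effective keystream is e1 88 bf 22 7c a1 3b a8 68 e1 88 bf.
byte 0: 94 ^ e1 = 75
byte 1: f8 ^ 88 = 70
byte 2: db ^ bf = 64
byte 3: 43 ^ 22 = 61
byte 4: 08 ^ 7c = 74
byte 5: c4 ^ a1 = 65
byte 6: 1b ^ 3b = 20
byte 7: c9 ^ a8 = 61
byte 8: 0c ^ 68 = 64
byte 9: 8c ^ e1 = 6d
byte 10: e1 ^ 88 = 69
byte 11: d1 ^ bf = 6e

7570646174652061646d696e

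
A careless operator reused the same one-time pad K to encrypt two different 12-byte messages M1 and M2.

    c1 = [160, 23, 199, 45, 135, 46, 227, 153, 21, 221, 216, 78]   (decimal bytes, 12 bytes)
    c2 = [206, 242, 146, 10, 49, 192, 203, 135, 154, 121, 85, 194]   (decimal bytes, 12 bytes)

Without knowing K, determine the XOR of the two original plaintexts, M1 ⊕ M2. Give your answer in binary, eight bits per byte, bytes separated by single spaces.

01101110 11100101 01010101 00100111 10110110 11101110 00101000 00011110 10001111 10100100 10001101 10001100

c1 ⊕ c2 = (M1 ⊕ K) ⊕ (M2 ⊕ K) = M1 ⊕ M2 — the shared key cancels under XOR.
byte 0: a0 xor ce = 6e
byte 1: 17 xor f2 = e5
byte 2: c7 xor 92 = 55
byte 3: 2d xor 0a = 27
byte 4: 87 xor 31 = b6
byte 5: 2e xor c0 = ee
byte 6: e3 xor cb = 28
byte 7: 99 xor 87 = 1e
byte 8: 15 xor 9a = 8f
byte 9: dd xor 79 = a4
byte 10: d8 xor 55 = 8d
byte 11: 4e xor c2 = 8c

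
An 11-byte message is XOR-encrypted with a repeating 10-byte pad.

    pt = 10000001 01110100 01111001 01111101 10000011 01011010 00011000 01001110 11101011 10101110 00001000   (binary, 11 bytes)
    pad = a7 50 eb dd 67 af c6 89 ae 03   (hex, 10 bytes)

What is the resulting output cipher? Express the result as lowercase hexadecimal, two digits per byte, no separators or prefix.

262492a0e4f5dec745adaf

The 10-byte key repeats, so the effective keystream is a7 50 eb dd 67 af c6 89 ae 03 a7.
byte 0: 129 XOR 167 =  38
byte 1: 116 XOR  80 =  36
byte 2: 121 XOR 235 = 146
byte 3: 125 XOR 221 = 160
byte 4: 131 XOR 103 = 228
byte 5:  90 XOR 175 = 245
byte 6:  24 XOR 198 = 222
byte 7:  78 XOR 137 = 199
byte 8: 235 XOR 174 =  69
byte 9: 174 XOR   3 = 173
byte 10:   8 XOR 167 = 175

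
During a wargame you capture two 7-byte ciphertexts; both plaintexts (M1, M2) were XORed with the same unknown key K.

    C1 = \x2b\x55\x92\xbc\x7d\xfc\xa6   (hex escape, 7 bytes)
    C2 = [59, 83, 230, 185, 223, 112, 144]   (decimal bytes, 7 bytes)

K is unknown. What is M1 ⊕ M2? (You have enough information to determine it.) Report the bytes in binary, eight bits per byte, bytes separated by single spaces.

00010000 00000110 01110100 00000101 10100010 10001100 00110110

C1 ⊕ C2 = (M1 ⊕ K) ⊕ (M2 ⊕ K) = M1 ⊕ M2 — the shared key cancels under XOR.
2b ^ 3b = 10
55 ^ 53 = 06
92 ^ e6 = 74
bc ^ b9 = 05
7d ^ df = a2
fc ^ 70 = 8c
a6 ^ 90 = 36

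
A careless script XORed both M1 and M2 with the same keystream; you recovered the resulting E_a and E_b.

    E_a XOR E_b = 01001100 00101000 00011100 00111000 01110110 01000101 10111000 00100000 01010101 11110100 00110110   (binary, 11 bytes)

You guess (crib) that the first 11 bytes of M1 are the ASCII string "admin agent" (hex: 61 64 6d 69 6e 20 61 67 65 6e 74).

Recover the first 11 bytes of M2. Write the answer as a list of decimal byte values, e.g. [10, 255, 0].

[45, 76, 113, 81, 24, 101, 217, 71, 48, 154, 66]

Since E_a ⊕ E_b = M1 ⊕ M2, XORing with the guessed M1 bytes yields the corresponding M2 bytes: M2 = (E_a ⊕ E_b) ⊕ M1.
4c xor 61 = 2d
28 xor 64 = 4c
1c xor 6d = 71
38 xor 69 = 51
76 xor 6e = 18
45 xor 20 = 65
b8 xor 61 = d9
20 xor 67 = 47
55 xor 65 = 30
f4 xor 6e = 9a
36 xor 74 = 42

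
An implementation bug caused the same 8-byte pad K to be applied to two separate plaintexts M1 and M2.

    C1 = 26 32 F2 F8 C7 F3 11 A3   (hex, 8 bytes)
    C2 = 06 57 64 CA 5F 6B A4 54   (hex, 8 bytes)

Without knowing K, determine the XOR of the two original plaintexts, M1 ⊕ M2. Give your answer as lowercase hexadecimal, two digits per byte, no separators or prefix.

C1 ⊕ C2 = (M1 ⊕ K) ⊕ (M2 ⊕ K) = M1 ⊕ M2 — the shared key cancels under XOR.
26 XOR 06 = 20
32 XOR 57 = 65
f2 XOR 64 = 96
f8 XOR ca = 32
c7 XOR 5f = 98
f3 XOR 6b = 98
11 XOR a4 = b5
a3 XOR 54 = f7

206596329898b5f7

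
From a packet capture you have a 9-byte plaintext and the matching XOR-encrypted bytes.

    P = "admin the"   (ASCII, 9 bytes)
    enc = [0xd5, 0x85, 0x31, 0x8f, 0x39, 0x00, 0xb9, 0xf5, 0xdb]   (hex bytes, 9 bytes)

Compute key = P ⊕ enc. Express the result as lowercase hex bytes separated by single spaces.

b4 e1 5c e6 57 20 cd 9d be

Since enc = P ⊕ key, XORing both sides with P gives key = P ⊕ enc.
byte 0: 61 xor d5 = b4
byte 1: 64 xor 85 = e1
byte 2: 6d xor 31 = 5c
byte 3: 69 xor 8f = e6
byte 4: 6e xor 39 = 57
byte 5: 20 xor 00 = 20
byte 6: 74 xor b9 = cd
byte 7: 68 xor f5 = 9d
byte 8: 65 xor db = be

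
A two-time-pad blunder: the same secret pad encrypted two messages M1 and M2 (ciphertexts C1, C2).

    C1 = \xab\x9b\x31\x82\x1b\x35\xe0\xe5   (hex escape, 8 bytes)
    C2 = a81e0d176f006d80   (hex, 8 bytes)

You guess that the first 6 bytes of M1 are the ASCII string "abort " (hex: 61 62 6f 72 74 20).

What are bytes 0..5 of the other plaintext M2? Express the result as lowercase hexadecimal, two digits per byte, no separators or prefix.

62e753e70015

First, C1 ⊕ C2 = (M1 ⊕ K) ⊕ (M2 ⊕ K) = M1 ⊕ M2, so the key drops out. Then M2 = (M1 ⊕ M2) ⊕ M1 over the first 6 bytes.
byte 0: (ab xor a8) xor 61 = 03 xor 61 = 62
byte 1: (9b xor 1e) xor 62 = 85 xor 62 = e7
byte 2: (31 xor 0d) xor 6f = 3c xor 6f = 53
byte 3: (82 xor 17) xor 72 = 95 xor 72 = e7
byte 4: (1b xor 6f) xor 74 = 74 xor 74 = 00
byte 5: (35 xor 00) xor 20 = 35 xor 20 = 15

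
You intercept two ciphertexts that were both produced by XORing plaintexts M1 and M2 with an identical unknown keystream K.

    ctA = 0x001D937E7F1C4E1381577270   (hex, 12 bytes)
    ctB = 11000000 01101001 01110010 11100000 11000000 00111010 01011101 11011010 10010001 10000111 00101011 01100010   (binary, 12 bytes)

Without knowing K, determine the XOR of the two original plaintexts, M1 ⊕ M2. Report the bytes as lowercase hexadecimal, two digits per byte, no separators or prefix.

ctA ⊕ ctB = (M1 ⊕ K) ⊕ (M2 ⊕ K) = M1 ⊕ M2 — the shared key cancels under XOR.
00 xor c0 = c0
1d xor 69 = 74
93 xor 72 = e1
7e xor e0 = 9e
7f xor c0 = bf
1c xor 3a = 26
4e xor 5d = 13
13 xor da = c9
81 xor 91 = 10
57 xor 87 = d0
72 xor 2b = 59
70 xor 62 = 12

c074e19ebf2613c910d05912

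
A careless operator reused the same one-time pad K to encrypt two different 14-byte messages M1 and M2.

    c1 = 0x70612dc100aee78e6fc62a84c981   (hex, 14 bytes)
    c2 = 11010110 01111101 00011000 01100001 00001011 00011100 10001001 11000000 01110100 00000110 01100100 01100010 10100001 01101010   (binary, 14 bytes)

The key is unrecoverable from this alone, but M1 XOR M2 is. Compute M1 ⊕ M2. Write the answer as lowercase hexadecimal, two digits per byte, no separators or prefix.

c1 ⊕ c2 = (M1 ⊕ K) ⊕ (M2 ⊕ K) = M1 ⊕ M2 — the shared key cancels under XOR.
byte 0: 70 ⊕ d6 = a6
byte 1: 61 ⊕ 7d = 1c
byte 2: 2d ⊕ 18 = 35
byte 3: c1 ⊕ 61 = a0
byte 4: 00 ⊕ 0b = 0b
byte 5: ae ⊕ 1c = b2
byte 6: e7 ⊕ 89 = 6e
byte 7: 8e ⊕ c0 = 4e
byte 8: 6f ⊕ 74 = 1b
byte 9: c6 ⊕ 06 = c0
byte 10: 2a ⊕ 64 = 4e
byte 11: 84 ⊕ 62 = e6
byte 12: c9 ⊕ a1 = 68
byte 13: 81 ⊕ 6a = eb

a61c35a00bb26e4e1bc04ee668eb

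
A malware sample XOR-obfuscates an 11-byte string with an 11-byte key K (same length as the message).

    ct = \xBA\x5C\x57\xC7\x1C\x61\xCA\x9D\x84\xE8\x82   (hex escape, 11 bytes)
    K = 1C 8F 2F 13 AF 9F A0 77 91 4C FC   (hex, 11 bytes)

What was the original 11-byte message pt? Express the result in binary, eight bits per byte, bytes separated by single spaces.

10100110 11010011 01111000 11010100 10110011 11111110 01101010 11101010 00010101 10100100 01111110

byte 0: ba XOR 1c = a6
byte 1: 5c XOR 8f = d3
byte 2: 57 XOR 2f = 78
byte 3: c7 XOR 13 = d4
byte 4: 1c XOR af = b3
byte 5: 61 XOR 9f = fe
byte 6: ca XOR a0 = 6a
byte 7: 9d XOR 77 = ea
byte 8: 84 XOR 91 = 15
byte 9: e8 XOR 4c = a4
byte 10: 82 XOR fc = 7e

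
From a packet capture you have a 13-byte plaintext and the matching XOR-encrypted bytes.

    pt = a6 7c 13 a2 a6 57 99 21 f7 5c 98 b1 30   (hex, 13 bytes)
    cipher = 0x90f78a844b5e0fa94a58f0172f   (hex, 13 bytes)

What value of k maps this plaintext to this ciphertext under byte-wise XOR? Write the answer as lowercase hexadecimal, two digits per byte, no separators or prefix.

368b9926ed099688bd0468a61f

Since cipher = pt ⊕ k, XORing both sides with pt gives k = pt ⊕ cipher.
a6 ⊕ 90 = 36
7c ⊕ f7 = 8b
13 ⊕ 8a = 99
a2 ⊕ 84 = 26
a6 ⊕ 4b = ed
57 ⊕ 5e = 09
99 ⊕ 0f = 96
21 ⊕ a9 = 88
f7 ⊕ 4a = bd
5c ⊕ 58 = 04
98 ⊕ f0 = 68
b1 ⊕ 17 = a6
30 ⊕ 2f = 1f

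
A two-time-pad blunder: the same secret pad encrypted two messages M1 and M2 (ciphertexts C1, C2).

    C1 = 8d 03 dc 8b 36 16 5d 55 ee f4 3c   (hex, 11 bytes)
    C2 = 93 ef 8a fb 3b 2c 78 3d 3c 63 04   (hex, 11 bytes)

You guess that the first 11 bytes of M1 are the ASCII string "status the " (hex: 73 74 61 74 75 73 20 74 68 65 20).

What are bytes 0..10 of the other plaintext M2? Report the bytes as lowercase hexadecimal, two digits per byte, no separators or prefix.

First, C1 ⊕ C2 = (M1 ⊕ K) ⊕ (M2 ⊕ K) = M1 ⊕ M2, so the key drops out. Then M2 = (M1 ⊕ M2) ⊕ M1 over the first 11 bytes.
byte 0: (8d ^ 93) ^ 73 = 1e ^ 73 = 6d
byte 1: (03 ^ ef) ^ 74 = ec ^ 74 = 98
byte 2: (dc ^ 8a) ^ 61 = 56 ^ 61 = 37
byte 3: (8b ^ fb) ^ 74 = 70 ^ 74 = 04
byte 4: (36 ^ 3b) ^ 75 = 0d ^ 75 = 78
byte 5: (16 ^ 2c) ^ 73 = 3a ^ 73 = 49
byte 6: (5d ^ 78) ^ 20 = 25 ^ 20 = 05
byte 7: (55 ^ 3d) ^ 74 = 68 ^ 74 = 1c
byte 8: (ee ^ 3c) ^ 68 = d2 ^ 68 = ba
byte 9: (f4 ^ 63) ^ 65 = 97 ^ 65 = f2
byte 10: (3c ^ 04) ^ 20 = 38 ^ 20 = 18

6d9837047849051cbaf218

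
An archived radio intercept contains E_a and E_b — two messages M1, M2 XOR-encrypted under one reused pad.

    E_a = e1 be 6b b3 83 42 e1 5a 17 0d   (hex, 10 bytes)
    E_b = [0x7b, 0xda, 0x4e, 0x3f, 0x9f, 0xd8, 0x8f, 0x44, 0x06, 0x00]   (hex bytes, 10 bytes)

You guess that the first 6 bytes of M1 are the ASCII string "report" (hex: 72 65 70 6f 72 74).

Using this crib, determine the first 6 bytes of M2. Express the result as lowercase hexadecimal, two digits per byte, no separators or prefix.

e80155e36eee

First, E_a ⊕ E_b = (M1 ⊕ K) ⊕ (M2 ⊕ K) = M1 ⊕ M2, so the key drops out. Then M2 = (M1 ⊕ M2) ⊕ M1 over the first 6 bytes.
byte 0: (e1 ⊕ 7b) ⊕ 72 = 9a ⊕ 72 = e8
byte 1: (be ⊕ da) ⊕ 65 = 64 ⊕ 65 = 01
byte 2: (6b ⊕ 4e) ⊕ 70 = 25 ⊕ 70 = 55
byte 3: (b3 ⊕ 3f) ⊕ 6f = 8c ⊕ 6f = e3
byte 4: (83 ⊕ 9f) ⊕ 72 = 1c ⊕ 72 = 6e
byte 5: (42 ⊕ d8) ⊕ 74 = 9a ⊕ 74 = ee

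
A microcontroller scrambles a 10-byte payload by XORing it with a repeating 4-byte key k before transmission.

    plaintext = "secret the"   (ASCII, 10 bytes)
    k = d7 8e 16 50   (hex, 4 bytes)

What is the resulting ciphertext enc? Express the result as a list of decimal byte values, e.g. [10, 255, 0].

The 4-byte key repeats, so the effective keystream is d7 8e 16 50 d7 8e 16 50 d7 8e.
byte 0: 01110011 xor 11010111 = 10100100
byte 1: 01100101 xor 10001110 = 11101011
byte 2: 01100011 xor 00010110 = 01110101
byte 3: 01110010 xor 01010000 = 00100010
byte 4: 01100101 xor 11010111 = 10110010
byte 5: 01110100 xor 10001110 = 11111010
byte 6: 00100000 xor 00010110 = 00110110
byte 7: 01110100 xor 01010000 = 00100100
byte 8: 01101000 xor 11010111 = 10111111
byte 9: 01100101 xor 10001110 = 11101011

[164, 235, 117, 34, 178, 250, 54, 36, 191, 235]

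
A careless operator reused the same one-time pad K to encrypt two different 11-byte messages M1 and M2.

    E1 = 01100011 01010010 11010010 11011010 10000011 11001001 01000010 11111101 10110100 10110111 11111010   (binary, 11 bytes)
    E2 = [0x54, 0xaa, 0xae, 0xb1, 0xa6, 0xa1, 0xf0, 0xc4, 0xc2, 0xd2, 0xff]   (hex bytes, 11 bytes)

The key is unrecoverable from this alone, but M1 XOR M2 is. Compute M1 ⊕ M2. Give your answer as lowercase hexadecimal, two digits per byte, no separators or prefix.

E1 ⊕ E2 = (M1 ⊕ K) ⊕ (M2 ⊕ K) = M1 ⊕ M2 — the shared key cancels under XOR.
63 ⊕ 54 = 37
52 ⊕ aa = f8
d2 ⊕ ae = 7c
da ⊕ b1 = 6b
83 ⊕ a6 = 25
c9 ⊕ a1 = 68
42 ⊕ f0 = b2
fd ⊕ c4 = 39
b4 ⊕ c2 = 76
b7 ⊕ d2 = 65
fa ⊕ ff = 05

37f87c6b2568b239766505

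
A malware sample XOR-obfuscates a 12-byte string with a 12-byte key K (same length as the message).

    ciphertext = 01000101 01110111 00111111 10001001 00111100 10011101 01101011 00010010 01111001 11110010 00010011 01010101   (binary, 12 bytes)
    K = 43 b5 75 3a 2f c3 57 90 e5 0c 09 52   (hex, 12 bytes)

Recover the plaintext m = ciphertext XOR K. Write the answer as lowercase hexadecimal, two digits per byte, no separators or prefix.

06c24ab3135e3c829cfe1a07

XOR is its own inverse, so applying the key byte-wise gives the result directly.
byte 0:  69 XOR  67 =   6
byte 1: 119 XOR 181 = 194
byte 2:  63 XOR 117 =  74
byte 3: 137 XOR  58 = 179
byte 4:  60 XOR  47 =  19
byte 5: 157 XOR 195 =  94
byte 6: 107 XOR  87 =  60
byte 7:  18 XOR 144 = 130
byte 8: 121 XOR 229 = 156
byte 9: 242 XOR  12 = 254
byte 10:  19 XOR   9 =  26
byte 11:  85 XOR  82 =   7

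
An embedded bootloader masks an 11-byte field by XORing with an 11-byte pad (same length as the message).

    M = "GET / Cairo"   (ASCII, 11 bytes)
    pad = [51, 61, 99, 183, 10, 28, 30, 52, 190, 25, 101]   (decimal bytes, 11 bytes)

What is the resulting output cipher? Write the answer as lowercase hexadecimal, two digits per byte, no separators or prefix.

74783797253c5d55d76b0a

XOR is its own inverse, so applying the key byte-wise gives the result directly.
byte 0:  71 ^  51 = 116
byte 1:  69 ^  61 = 120
byte 2:  84 ^  99 =  55
byte 3:  32 ^ 183 = 151
byte 4:  47 ^  10 =  37
byte 5:  32 ^  28 =  60
byte 6:  67 ^  30 =  93
byte 7:  97 ^  52 =  85
byte 8: 105 ^ 190 = 215
byte 9: 114 ^  25 = 107
byte 10: 111 ^ 101 =  10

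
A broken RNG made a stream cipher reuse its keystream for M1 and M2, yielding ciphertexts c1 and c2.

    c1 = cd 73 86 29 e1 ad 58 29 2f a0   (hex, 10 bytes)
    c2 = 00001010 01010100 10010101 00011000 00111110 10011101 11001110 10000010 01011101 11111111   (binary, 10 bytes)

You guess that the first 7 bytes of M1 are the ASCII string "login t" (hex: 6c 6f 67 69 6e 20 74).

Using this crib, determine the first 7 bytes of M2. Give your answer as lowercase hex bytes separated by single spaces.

ab 48 74 58 b1 10 e2

First, c1 ⊕ c2 = (M1 ⊕ K) ⊕ (M2 ⊕ K) = M1 ⊕ M2, so the key drops out. Then M2 = (M1 ⊕ M2) ⊕ M1 over the first 7 bytes.
byte 0: (cd ^ 0a) ^ 6c = c7 ^ 6c = ab
byte 1: (73 ^ 54) ^ 6f = 27 ^ 6f = 48
byte 2: (86 ^ 95) ^ 67 = 13 ^ 67 = 74
byte 3: (29 ^ 18) ^ 69 = 31 ^ 69 = 58
byte 4: (e1 ^ 3e) ^ 6e = df ^ 6e = b1
byte 5: (ad ^ 9d) ^ 20 = 30 ^ 20 = 10
byte 6: (58 ^ ce) ^ 74 = 96 ^ 74 = e2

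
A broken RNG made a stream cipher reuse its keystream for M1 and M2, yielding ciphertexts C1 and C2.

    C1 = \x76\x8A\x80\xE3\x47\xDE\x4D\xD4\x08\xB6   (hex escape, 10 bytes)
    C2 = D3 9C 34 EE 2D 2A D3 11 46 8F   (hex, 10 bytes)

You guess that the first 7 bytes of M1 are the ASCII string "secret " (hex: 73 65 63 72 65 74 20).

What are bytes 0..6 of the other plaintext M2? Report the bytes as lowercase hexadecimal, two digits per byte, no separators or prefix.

d673d77f0f80be

First, C1 ⊕ C2 = (M1 ⊕ K) ⊕ (M2 ⊕ K) = M1 ⊕ M2, so the key drops out. Then M2 = (M1 ⊕ M2) ⊕ M1 over the first 7 bytes.
byte 0: (76 xor d3) xor 73 = a5 xor 73 = d6
byte 1: (8a xor 9c) xor 65 = 16 xor 65 = 73
byte 2: (80 xor 34) xor 63 = b4 xor 63 = d7
byte 3: (e3 xor ee) xor 72 = 0d xor 72 = 7f
byte 4: (47 xor 2d) xor 65 = 6a xor 65 = 0f
byte 5: (de xor 2a) xor 74 = f4 xor 74 = 80
byte 6: (4d xor d3) xor 20 = 9e xor 20 = be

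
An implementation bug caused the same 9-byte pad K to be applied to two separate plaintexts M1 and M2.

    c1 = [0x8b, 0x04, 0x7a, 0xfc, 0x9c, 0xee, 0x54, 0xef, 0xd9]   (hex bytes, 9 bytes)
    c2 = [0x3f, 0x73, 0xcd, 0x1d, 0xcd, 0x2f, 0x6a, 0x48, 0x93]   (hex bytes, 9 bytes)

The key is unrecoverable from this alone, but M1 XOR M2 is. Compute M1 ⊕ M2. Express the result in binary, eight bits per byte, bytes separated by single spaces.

10110100 01110111 10110111 11100001 01010001 11000001 00111110 10100111 01001010

c1 ⊕ c2 = (M1 ⊕ K) ⊕ (M2 ⊕ K) = M1 ⊕ M2 — the shared key cancels under XOR.
8b ⊕ 3f = b4
04 ⊕ 73 = 77
7a ⊕ cd = b7
fc ⊕ 1d = e1
9c ⊕ cd = 51
ee ⊕ 2f = c1
54 ⊕ 6a = 3e
ef ⊕ 48 = a7
d9 ⊕ 93 = 4a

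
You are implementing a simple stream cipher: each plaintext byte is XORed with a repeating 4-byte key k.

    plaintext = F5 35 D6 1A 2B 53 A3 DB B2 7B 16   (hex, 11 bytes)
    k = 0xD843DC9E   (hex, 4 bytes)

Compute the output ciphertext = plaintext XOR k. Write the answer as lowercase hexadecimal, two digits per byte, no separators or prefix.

The 4-byte key repeats, so the effective keystream is d8 43 dc 9e d8 43 dc 9e d8 43 dc.
byte 0: 245 xor 216 =  45
byte 1:  53 xor  67 = 118
byte 2: 214 xor 220 =  10
byte 3:  26 xor 158 = 132
byte 4:  43 xor 216 = 243
byte 5:  83 xor  67 =  16
byte 6: 163 xor 220 = 127
byte 7: 219 xor 158 =  69
byte 8: 178 xor 216 = 106
byte 9: 123 xor  67 =  56
byte 10:  22 xor 220 = 202

2d760a84f3107f456a38ca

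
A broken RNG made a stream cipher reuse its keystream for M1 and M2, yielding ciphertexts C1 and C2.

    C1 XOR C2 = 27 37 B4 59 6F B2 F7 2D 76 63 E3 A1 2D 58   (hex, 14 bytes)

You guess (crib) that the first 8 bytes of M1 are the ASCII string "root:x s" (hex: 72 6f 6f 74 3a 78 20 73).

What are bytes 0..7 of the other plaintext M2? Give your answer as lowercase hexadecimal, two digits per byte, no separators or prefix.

5558db2d55cad75e

Since C1 ⊕ C2 = M1 ⊕ M2, XORing with the guessed M1 bytes yields the corresponding M2 bytes: M2 = (C1 ⊕ C2) ⊕ M1.
 39 ^ 114 =  85
 55 ^ 111 =  88
180 ^ 111 = 219
 89 ^ 116 =  45
111 ^  58 =  85
178 ^ 120 = 202
247 ^  32 = 215
 45 ^ 115 =  94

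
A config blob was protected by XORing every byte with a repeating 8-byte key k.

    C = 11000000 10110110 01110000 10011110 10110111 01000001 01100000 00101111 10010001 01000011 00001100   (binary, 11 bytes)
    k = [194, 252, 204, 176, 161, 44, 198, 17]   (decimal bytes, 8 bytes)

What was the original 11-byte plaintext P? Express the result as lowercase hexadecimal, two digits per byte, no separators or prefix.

The 8-byte key repeats, so the effective keystream is c2 fc cc b0 a1 2c c6 11 c2 fc cc.
byte 0: c0 XOR c2 = 02
byte 1: b6 XOR fc = 4a
byte 2: 70 XOR cc = bc
byte 3: 9e XOR b0 = 2e
byte 4: b7 XOR a1 = 16
byte 5: 41 XOR 2c = 6d
byte 6: 60 XOR c6 = a6
byte 7: 2f XOR 11 = 3e
byte 8: 91 XOR c2 = 53
byte 9: 43 XOR fc = bf
byte 10: 0c XOR cc = c0

024abc2e166da63e53bfc0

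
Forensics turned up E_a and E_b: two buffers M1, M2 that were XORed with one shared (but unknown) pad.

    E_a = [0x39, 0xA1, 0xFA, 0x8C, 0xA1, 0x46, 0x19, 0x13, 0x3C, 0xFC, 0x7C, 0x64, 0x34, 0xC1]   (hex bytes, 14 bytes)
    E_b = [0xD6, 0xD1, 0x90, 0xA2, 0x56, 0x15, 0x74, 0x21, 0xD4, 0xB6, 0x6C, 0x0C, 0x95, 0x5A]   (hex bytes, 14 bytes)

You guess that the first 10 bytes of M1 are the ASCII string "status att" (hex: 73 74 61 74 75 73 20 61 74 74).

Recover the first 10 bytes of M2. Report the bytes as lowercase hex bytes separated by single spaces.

9c 04 0b 5a 82 20 4d 53 9c 3e

First, E_a ⊕ E_b = (M1 ⊕ K) ⊕ (M2 ⊕ K) = M1 ⊕ M2, so the key drops out. Then M2 = (M1 ⊕ M2) ⊕ M1 over the first 10 bytes.
byte 0: (39 xor d6) xor 73 = ef xor 73 = 9c
byte 1: (a1 xor d1) xor 74 = 70 xor 74 = 04
byte 2: (fa xor 90) xor 61 = 6a xor 61 = 0b
byte 3: (8c xor a2) xor 74 = 2e xor 74 = 5a
byte 4: (a1 xor 56) xor 75 = f7 xor 75 = 82
byte 5: (46 xor 15) xor 73 = 53 xor 73 = 20
byte 6: (19 xor 74) xor 20 = 6d xor 20 = 4d
byte 7: (13 xor 21) xor 61 = 32 xor 61 = 53
byte 8: (3c xor d4) xor 74 = e8 xor 74 = 9c
byte 9: (fc xor b6) xor 74 = 4a xor 74 = 3e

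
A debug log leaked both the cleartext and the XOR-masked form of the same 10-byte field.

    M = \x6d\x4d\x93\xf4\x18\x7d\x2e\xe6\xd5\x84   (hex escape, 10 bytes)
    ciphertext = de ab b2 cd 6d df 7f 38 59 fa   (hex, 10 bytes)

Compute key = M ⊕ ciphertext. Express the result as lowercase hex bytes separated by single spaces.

b3 e6 21 39 75 a2 51 de 8c 7e

Since ciphertext = M ⊕ key, XORing both sides with M gives key = M ⊕ ciphertext.
byte 0: 6d ^ de = b3
byte 1: 4d ^ ab = e6
byte 2: 93 ^ b2 = 21
byte 3: f4 ^ cd = 39
byte 4: 18 ^ 6d = 75
byte 5: 7d ^ df = a2
byte 6: 2e ^ 7f = 51
byte 7: e6 ^ 38 = de
byte 8: d5 ^ 59 = 8c
byte 9: 84 ^ fa = 7e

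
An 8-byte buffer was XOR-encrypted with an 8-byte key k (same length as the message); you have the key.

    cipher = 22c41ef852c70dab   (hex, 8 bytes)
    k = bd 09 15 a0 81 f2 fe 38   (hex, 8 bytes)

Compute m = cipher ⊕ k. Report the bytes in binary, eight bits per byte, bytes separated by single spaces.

10011111 11001101 00001011 01011000 11010011 00110101 11110011 10010011

XOR is its own inverse, so applying the key byte-wise gives the result directly.
00100010 XOR 10111101 = 10011111
11000100 XOR 00001001 = 11001101
00011110 XOR 00010101 = 00001011
11111000 XOR 10100000 = 01011000
01010010 XOR 10000001 = 11010011
11000111 XOR 11110010 = 00110101
00001101 XOR 11111110 = 11110011
10101011 XOR 00111000 = 10010011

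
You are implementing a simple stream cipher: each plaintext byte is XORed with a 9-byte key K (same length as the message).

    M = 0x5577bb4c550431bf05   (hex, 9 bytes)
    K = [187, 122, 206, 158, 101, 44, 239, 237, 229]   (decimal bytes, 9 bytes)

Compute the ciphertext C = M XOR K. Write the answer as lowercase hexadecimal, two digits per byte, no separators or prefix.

ee0d75d23028de52e0

XOR is its own inverse, so applying the key byte-wise gives the result directly.
byte 0: 01010101 ⊕ 10111011 = 11101110
byte 1: 01110111 ⊕ 01111010 = 00001101
byte 2: 10111011 ⊕ 11001110 = 01110101
byte 3: 01001100 ⊕ 10011110 = 11010010
byte 4: 01010101 ⊕ 01100101 = 00110000
byte 5: 00000100 ⊕ 00101100 = 00101000
byte 6: 00110001 ⊕ 11101111 = 11011110
byte 7: 10111111 ⊕ 11101101 = 01010010
byte 8: 00000101 ⊕ 11100101 = 11100000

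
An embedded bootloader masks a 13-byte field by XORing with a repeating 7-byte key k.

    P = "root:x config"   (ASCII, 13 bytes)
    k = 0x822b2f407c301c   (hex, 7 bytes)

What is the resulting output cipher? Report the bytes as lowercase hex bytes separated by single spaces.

The 7-byte key repeats, so the effective keystream is 82 2b 2f 40 7c 30 1c 82 2b 2f 40 7c 30.
byte 0: 72 xor 82 = f0
byte 1: 6f xor 2b = 44
byte 2: 6f xor 2f = 40
byte 3: 74 xor 40 = 34
byte 4: 3a xor 7c = 46
byte 5: 78 xor 30 = 48
byte 6: 20 xor 1c = 3c
byte 7: 63 xor 82 = e1
byte 8: 6f xor 2b = 44
byte 9: 6e xor 2f = 41
byte 10: 66 xor 40 = 26
byte 11: 69 xor 7c = 15
byte 12: 67 xor 30 = 57

f0 44 40 34 46 48 3c e1 44 41 26 15 57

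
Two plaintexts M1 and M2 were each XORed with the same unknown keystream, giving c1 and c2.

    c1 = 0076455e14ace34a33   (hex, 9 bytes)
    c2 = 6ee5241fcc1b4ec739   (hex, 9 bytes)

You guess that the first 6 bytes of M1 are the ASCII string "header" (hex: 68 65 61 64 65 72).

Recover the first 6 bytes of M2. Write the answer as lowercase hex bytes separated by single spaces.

06 f6 00 25 bd c5

First, c1 ⊕ c2 = (M1 ⊕ K) ⊕ (M2 ⊕ K) = M1 ⊕ M2, so the key drops out. Then M2 = (M1 ⊕ M2) ⊕ M1 over the first 6 bytes.
byte 0: (00 xor 6e) xor 68 = 6e xor 68 = 06
byte 1: (76 xor e5) xor 65 = 93 xor 65 = f6
byte 2: (45 xor 24) xor 61 = 61 xor 61 = 00
byte 3: (5e xor 1f) xor 64 = 41 xor 64 = 25
byte 4: (14 xor cc) xor 65 = d8 xor 65 = bd
byte 5: (ac xor 1b) xor 72 = b7 xor 72 = c5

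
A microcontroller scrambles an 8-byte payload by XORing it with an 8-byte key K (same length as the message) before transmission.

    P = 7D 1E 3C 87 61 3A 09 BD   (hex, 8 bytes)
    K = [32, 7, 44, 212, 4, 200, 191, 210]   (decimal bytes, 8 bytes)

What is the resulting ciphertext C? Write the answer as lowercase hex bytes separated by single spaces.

XOR is its own inverse, so applying the key byte-wise gives the result directly.
01111101 xor 00100000 = 01011101
00011110 xor 00000111 = 00011001
00111100 xor 00101100 = 00010000
10000111 xor 11010100 = 01010011
01100001 xor 00000100 = 01100101
00111010 xor 11001000 = 11110010
00001001 xor 10111111 = 10110110
10111101 xor 11010010 = 01101111

5d 19 10 53 65 f2 b6 6f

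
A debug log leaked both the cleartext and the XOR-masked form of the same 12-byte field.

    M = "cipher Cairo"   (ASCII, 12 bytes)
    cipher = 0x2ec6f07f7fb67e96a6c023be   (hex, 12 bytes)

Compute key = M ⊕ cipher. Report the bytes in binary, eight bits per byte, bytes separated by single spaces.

Since cipher = M ⊕ key, XORing both sides with M gives key = M ⊕ cipher.
63 xor 2e = 4d
69 xor c6 = af
70 xor f0 = 80
68 xor 7f = 17
65 xor 7f = 1a
72 xor b6 = c4
20 xor 7e = 5e
43 xor 96 = d5
61 xor a6 = c7
69 xor c0 = a9
72 xor 23 = 51
6f xor be = d1

01001101 10101111 10000000 00010111 00011010 11000100 01011110 11010101 11000111 10101001 01010001 11010001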